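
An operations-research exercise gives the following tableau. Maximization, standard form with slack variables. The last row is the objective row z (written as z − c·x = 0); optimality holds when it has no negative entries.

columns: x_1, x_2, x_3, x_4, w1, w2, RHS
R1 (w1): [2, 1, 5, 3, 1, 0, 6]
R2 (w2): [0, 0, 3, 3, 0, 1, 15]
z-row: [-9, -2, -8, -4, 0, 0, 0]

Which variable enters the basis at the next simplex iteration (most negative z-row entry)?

Negative z-row entries: x_1: -9, x_2: -2, x_3: -8, x_4: -4.
The most negative is -9 in column x_1, so x_1 enters.

x_1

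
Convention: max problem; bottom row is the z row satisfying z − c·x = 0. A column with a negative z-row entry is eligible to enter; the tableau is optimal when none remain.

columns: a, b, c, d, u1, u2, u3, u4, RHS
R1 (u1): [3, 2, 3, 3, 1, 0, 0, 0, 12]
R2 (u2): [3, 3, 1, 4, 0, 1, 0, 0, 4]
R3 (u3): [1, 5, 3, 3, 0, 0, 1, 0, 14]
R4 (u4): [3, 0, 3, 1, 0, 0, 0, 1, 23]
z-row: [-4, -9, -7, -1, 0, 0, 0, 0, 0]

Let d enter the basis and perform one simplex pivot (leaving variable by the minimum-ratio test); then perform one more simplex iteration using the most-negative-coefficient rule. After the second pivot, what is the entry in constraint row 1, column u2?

-2/3

Ratio test on column d — row 1: 12/3 = 4; row 2: 4/4 = 1; row 3: 14/3 = 14/3; row 4: 23/1 = 23. Minimum is 1 at row 2 (u2 leaves); pivot element 4.
Divide row 2 by 4; eliminate column d from the other rows.
Second iteration: most negative z-row entry is -33/4 in column b, so b enters.
Ratio test on column b — row 1: entry -1/4 ≤ 0; row 2: 1/(3/4) = 4/3; row 3: 11/(11/4) = 4; row 4: entry -3/4 ≤ 0. Minimum is 4/3 at row 2 (d leaves); pivot element 3/4.
Divide row 2 by 3/4; eliminate column b from the other rows.
After both pivots, the entry at constraint row 1, column u2 is -2/3.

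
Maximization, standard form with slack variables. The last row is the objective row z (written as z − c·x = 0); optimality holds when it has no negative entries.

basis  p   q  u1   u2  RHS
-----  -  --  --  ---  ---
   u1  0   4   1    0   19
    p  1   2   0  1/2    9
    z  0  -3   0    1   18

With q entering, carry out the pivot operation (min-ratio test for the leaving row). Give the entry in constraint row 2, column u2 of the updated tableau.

1/4

Ratio test on column q — row 1: 19/4 = 19/4; row 2: 9/2 = 9/2. Minimum is 9/2 at row 2 (p leaves); pivot element 2.
Divide row 2 by 2; eliminate column q from the other rows.
In the new row 2, the u2 entry is the old entry divided by the pivot: (1/2)/2 = 1/4.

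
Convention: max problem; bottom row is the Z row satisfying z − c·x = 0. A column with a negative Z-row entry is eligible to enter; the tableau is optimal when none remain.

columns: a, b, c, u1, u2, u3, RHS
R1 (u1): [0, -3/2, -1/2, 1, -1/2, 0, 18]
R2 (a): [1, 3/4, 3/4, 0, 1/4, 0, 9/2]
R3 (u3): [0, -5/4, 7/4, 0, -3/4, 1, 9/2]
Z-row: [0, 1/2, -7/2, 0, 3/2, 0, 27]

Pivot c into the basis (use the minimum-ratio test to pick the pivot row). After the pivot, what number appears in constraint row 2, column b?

Ratio test on column c — row 1: entry -1/2 ≤ 0; row 2: (9/2)/(3/4) = 6; row 3: (9/2)/(7/4) = 18/7. Minimum is 18/7 at row 3 (u3 leaves); pivot element 7/4.
Divide row 3 by 7/4; eliminate column c from the other rows.
Row 2 update in column b: 3/4 − (3/4)·(-5/7) = 9/7.

9/7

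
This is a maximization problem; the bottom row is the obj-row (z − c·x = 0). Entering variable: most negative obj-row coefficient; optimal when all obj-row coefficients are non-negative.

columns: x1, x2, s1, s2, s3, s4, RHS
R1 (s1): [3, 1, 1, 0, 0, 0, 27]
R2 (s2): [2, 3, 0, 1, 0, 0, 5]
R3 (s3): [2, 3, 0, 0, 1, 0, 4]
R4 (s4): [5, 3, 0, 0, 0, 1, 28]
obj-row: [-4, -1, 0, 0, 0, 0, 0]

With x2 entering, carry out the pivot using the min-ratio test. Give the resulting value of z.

4/3

Ratio test on column x2 — row 1: 27/1 = 27; row 2: 5/3 = 5/3; row 3: 4/3 = 4/3; row 4: 28/3 = 28/3. Minimum is 4/3 at row 3 (s3 leaves); pivot element 3.
Pivot on row 3; the obj-row RHS becomes 0 − (-1)·(4/3) = 4/3.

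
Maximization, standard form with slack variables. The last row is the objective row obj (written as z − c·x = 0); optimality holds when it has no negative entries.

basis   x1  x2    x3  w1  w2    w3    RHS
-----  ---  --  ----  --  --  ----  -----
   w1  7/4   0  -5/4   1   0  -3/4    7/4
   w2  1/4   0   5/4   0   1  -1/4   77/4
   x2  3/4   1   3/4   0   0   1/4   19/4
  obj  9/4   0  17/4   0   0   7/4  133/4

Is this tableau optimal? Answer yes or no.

Every obj-row coefficient is ≥ 0, so the tableau is optimal.

yes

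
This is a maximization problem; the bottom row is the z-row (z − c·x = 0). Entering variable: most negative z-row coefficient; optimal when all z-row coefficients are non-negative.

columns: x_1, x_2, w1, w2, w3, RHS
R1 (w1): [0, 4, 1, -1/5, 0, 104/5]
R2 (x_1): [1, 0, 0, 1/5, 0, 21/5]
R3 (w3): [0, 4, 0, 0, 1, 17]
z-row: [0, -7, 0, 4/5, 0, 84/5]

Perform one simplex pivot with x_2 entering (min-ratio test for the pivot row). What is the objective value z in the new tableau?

931/20

Ratio test on column x_2 — row 1: (104/5)/4 = 26/5; row 2: entry 0 ≤ 0; row 3: 17/4 = 17/4. Minimum is 17/4 at row 3 (w3 leaves); pivot element 4.
Pivot on row 3; the z-row RHS becomes 84/5 − (-7)·(17/4) = 931/20.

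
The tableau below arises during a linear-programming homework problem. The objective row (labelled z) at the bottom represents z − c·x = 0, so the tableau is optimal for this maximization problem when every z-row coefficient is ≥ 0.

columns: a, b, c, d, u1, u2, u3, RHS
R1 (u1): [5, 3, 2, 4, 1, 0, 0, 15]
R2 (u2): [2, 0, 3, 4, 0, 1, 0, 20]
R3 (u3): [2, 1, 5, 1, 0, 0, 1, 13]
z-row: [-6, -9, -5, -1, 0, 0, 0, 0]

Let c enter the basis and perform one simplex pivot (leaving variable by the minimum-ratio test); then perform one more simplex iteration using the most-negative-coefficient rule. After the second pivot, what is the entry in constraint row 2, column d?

55/13

Ratio test on column c — row 1: 15/2 = 15/2; row 2: 20/3 = 20/3; row 3: 13/5 = 13/5. Minimum is 13/5 at row 3 (u3 leaves); pivot element 5.
Divide row 3 by 5; eliminate column c from the other rows.
Second iteration: most negative z-row entry is -8 in column b, so b enters.
Ratio test on column b — row 1: (49/5)/(13/5) = 49/13; row 2: entry -3/5 ≤ 0; row 3: (13/5)/(1/5) = 13. Minimum is 49/13 at row 1 (u1 leaves); pivot element 13/5.
Divide row 1 by 13/5; eliminate column b from the other rows.
After both pivots, the entry at constraint row 2, column d is 55/13.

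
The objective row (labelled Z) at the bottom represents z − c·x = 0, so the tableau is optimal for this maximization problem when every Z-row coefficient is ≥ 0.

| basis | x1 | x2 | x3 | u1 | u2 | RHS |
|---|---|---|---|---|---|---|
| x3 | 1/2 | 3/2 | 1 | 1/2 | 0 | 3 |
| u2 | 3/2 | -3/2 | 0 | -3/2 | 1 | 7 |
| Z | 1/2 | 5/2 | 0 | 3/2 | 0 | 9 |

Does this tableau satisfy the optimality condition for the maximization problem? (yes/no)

yes

Every Z-row coefficient is ≥ 0, so the tableau is optimal.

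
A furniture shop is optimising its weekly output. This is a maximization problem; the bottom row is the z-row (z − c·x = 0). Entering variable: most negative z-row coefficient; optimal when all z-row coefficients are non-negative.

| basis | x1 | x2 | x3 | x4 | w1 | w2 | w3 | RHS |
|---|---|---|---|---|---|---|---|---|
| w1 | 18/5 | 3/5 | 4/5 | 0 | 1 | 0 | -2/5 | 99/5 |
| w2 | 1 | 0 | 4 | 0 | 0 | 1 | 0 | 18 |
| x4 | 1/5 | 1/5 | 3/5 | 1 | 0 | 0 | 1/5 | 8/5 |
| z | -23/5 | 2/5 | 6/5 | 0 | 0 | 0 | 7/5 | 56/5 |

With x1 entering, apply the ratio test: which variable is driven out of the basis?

Column x1 entries and ratios — w1: (99/5)/(18/5) = 11/2; w2: 18/1 = 18; x4: (8/5)/(1/5) = 8.
Smallest ratio is 11/2 in the row of w1, so w1 leaves.

w1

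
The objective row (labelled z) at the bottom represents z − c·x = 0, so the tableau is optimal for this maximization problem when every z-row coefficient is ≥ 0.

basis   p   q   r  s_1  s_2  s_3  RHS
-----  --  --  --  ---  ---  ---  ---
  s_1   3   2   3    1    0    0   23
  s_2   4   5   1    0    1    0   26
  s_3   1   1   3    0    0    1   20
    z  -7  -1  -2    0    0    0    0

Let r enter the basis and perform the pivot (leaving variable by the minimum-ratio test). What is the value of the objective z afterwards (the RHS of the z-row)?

Ratio test on column r — row 1: 23/3 = 23/3; row 2: 26/1 = 26; row 3: 20/3 = 20/3. Minimum is 20/3 at row 3 (s_3 leaves); pivot element 3.
Pivot on row 3; the z-row RHS becomes 0 − (-2)·(20/3) = 40/3.

40/3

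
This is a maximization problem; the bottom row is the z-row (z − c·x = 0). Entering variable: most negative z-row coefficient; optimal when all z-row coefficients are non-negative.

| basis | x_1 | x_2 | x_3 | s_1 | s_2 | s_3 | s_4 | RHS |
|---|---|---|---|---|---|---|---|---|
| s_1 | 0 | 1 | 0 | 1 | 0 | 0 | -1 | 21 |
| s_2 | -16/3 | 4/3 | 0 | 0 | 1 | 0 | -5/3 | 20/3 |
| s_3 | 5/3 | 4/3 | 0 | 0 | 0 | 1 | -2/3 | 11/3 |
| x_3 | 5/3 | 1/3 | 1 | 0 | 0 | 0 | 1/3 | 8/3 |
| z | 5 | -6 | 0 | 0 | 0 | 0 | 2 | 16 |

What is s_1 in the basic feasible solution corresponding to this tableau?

s_1 is basic (row 1); its value is the RHS of that row, 21.

21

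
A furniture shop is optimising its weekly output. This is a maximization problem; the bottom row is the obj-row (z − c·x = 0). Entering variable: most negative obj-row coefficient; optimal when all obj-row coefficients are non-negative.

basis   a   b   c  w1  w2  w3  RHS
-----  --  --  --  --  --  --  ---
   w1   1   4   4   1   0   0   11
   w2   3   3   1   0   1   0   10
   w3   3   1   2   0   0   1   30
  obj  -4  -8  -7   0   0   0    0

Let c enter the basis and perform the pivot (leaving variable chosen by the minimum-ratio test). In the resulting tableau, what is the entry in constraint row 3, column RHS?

49/2

Ratio test on column c — row 1: 11/4 = 11/4; row 2: 10/1 = 10; row 3: 30/2 = 15. Minimum is 11/4 at row 1 (w1 leaves); pivot element 4.
Divide row 1 by 4; eliminate column c from the other rows.
Row 3 update in column RHS: 30 − 2·(11/4) = 49/2.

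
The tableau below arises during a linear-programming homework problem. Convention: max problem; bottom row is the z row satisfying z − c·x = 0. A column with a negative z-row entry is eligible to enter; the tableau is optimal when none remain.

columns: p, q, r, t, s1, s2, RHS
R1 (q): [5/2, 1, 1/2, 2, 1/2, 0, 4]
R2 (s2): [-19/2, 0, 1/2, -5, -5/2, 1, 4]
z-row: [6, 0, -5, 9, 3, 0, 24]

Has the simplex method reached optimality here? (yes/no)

The z-row has a negative entry -5 in column r, so it is not optimal.

no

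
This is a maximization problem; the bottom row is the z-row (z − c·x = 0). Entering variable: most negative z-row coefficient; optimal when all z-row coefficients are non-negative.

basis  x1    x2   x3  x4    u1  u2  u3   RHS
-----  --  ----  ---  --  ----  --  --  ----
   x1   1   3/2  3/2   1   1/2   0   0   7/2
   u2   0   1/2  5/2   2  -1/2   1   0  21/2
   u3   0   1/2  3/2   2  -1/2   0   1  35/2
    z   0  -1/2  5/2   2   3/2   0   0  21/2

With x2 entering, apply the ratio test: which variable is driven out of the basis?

x1

Column x2 entries and ratios — x1: (7/2)/(3/2) = 7/3; u2: (21/2)/(1/2) = 21; u3: (35/2)/(1/2) = 35.
Smallest ratio is 7/3 in the row of x1, so x1 leaves.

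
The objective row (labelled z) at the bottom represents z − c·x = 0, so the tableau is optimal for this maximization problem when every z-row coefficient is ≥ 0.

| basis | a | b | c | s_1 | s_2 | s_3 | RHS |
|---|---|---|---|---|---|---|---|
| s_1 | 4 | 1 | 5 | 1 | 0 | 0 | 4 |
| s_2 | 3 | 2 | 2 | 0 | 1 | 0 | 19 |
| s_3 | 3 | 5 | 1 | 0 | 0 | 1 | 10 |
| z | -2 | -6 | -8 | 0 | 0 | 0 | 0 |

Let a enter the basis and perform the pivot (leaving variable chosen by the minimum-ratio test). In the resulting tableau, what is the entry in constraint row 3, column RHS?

Ratio test on column a — row 1: 4/4 = 1; row 2: 19/3 = 19/3; row 3: 10/3 = 10/3. Minimum is 1 at row 1 (s_1 leaves); pivot element 4.
Divide row 1 by 4; eliminate column a from the other rows.
Row 3 update in column RHS: 10 − 3·1 = 7.

7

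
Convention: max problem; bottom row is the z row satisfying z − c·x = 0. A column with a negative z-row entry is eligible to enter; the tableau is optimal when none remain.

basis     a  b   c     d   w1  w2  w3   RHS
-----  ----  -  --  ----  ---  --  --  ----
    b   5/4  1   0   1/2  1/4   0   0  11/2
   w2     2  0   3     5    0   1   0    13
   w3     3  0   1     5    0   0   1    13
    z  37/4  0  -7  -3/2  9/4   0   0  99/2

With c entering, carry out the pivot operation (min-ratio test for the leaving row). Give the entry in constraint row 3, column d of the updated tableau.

10/3

Ratio test on column c — row 1: entry 0 ≤ 0; row 2: 13/3 = 13/3; row 3: 13/1 = 13. Minimum is 13/3 at row 2 (w2 leaves); pivot element 3.
Divide row 2 by 3; eliminate column c from the other rows.
Row 3 update in column d: 5 − 1·(5/3) = 10/3.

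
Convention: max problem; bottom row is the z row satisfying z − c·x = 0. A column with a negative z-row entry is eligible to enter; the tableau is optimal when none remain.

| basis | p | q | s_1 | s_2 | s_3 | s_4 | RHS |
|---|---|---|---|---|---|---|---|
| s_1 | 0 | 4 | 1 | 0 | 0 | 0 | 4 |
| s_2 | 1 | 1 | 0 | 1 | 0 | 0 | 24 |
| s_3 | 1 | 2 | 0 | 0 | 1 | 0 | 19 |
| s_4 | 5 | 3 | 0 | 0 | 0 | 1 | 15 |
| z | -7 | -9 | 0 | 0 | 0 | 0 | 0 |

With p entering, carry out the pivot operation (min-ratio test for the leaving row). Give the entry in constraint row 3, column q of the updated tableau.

7/5

Ratio test on column p — row 1: entry 0 ≤ 0; row 2: 24/1 = 24; row 3: 19/1 = 19; row 4: 15/5 = 3. Minimum is 3 at row 4 (s_4 leaves); pivot element 5.
Divide row 4 by 5; eliminate column p from the other rows.
Row 3 update in column q: 2 − 1·(3/5) = 7/5.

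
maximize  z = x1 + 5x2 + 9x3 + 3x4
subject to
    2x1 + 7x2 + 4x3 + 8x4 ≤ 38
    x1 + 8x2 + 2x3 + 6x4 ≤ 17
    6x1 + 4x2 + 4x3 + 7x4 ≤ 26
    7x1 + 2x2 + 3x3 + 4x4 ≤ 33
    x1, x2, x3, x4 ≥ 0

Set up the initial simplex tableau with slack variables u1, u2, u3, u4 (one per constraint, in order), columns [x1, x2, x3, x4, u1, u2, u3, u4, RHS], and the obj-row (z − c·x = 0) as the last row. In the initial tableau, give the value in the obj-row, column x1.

The obj-row carries the negated objective coefficients: the x1 entry is -1.

-1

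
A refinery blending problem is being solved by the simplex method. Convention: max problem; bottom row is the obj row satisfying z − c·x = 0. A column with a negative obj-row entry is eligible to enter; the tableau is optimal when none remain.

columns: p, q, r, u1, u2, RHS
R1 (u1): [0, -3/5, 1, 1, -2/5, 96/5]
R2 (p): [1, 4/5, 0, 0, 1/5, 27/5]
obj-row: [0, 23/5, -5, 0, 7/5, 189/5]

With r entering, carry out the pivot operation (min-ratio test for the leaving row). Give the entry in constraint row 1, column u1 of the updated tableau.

1

Ratio test on column r — row 1: (96/5)/1 = 96/5; row 2: entry 0 ≤ 0. Minimum is 96/5 at row 1 (u1 leaves); pivot element 1.
Divide row 1 by 1; eliminate column r from the other rows.
In the new row 1, the u1 entry is the old entry divided by the pivot: 1/1 = 1.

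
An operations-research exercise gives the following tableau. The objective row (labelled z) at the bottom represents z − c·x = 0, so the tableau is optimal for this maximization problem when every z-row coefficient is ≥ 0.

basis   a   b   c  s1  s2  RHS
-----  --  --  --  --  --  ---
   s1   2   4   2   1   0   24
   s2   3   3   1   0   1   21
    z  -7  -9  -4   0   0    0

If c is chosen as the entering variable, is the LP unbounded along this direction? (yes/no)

Column c has positive entries in row(s) 1, 2, so the ratio test bounds it — not unbounded.

no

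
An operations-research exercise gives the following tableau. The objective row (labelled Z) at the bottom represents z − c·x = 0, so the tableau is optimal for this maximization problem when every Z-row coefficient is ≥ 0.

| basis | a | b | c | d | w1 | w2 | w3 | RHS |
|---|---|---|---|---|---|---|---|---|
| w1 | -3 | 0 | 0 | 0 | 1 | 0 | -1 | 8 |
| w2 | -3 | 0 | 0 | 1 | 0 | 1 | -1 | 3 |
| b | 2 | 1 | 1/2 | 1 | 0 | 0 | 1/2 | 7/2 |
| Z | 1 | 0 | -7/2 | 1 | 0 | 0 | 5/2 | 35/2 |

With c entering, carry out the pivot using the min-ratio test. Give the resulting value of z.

42

Ratio test on column c — row 1: entry 0 ≤ 0; row 2: entry 0 ≤ 0; row 3: (7/2)/(1/2) = 7. Minimum is 7 at row 3 (b leaves); pivot element 1/2.
Pivot on row 3; the Z-row RHS becomes 35/2 − (-7/2)·7 = 42.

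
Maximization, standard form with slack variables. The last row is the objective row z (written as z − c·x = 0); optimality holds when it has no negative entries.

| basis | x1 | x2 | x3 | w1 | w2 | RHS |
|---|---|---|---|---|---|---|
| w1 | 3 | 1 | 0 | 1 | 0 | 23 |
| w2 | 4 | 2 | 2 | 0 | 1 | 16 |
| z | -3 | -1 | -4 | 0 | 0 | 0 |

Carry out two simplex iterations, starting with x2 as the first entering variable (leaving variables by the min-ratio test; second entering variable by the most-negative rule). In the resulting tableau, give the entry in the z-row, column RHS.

32

Ratio test on column x2 — row 1: 23/1 = 23; row 2: 16/2 = 8. Minimum is 8 at row 2 (w2 leaves); pivot element 2.
Divide row 2 by 2; eliminate column x2 from the other rows.
Second iteration: most negative z-row entry is -3 in column x3, so x3 enters.
Ratio test on column x3 — row 1: entry -1 ≤ 0; row 2: 8/1 = 8. Minimum is 8 at row 2 (x2 leaves); pivot element 1.
Divide row 2 by 1; eliminate column x3 from the other rows.
After both pivots, the entry at the z-row, column RHS is 32.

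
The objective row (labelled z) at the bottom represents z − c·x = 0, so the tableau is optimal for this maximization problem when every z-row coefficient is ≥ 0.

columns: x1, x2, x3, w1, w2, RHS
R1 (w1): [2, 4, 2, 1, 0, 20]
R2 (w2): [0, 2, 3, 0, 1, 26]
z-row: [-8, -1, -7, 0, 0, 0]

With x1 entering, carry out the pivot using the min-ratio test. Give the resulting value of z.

Ratio test on column x1 — row 1: 20/2 = 10; row 2: entry 0 ≤ 0. Minimum is 10 at row 1 (w1 leaves); pivot element 2.
Pivot on row 1; the z-row RHS becomes 0 − (-8)·10 = 80.

80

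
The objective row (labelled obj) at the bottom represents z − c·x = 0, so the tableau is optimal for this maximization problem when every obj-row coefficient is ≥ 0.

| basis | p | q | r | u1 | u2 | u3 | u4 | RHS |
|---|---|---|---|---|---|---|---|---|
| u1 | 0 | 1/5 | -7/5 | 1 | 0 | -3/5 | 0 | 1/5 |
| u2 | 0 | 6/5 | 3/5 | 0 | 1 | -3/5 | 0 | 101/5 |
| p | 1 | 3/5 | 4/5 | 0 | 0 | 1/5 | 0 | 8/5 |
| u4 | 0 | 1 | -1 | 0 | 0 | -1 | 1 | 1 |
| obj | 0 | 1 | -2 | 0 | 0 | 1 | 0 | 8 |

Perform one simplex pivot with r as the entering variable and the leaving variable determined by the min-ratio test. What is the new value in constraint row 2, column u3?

Ratio test on column r — row 1: entry -7/5 ≤ 0; row 2: (101/5)/(3/5) = 101/3; row 3: (8/5)/(4/5) = 2; row 4: entry -1 ≤ 0. Minimum is 2 at row 3 (p leaves); pivot element 4/5.
Divide row 3 by 4/5; eliminate column r from the other rows.
Row 2 update in column u3: -3/5 − (3/5)·(1/4) = -3/4.

-3/4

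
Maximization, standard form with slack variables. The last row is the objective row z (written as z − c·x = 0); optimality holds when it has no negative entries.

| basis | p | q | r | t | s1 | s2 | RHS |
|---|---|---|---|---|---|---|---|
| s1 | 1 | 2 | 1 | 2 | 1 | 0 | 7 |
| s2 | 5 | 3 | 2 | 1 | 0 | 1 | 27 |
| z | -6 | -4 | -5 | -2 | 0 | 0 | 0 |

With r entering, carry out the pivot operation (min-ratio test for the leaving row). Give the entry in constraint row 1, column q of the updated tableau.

2

Ratio test on column r — row 1: 7/1 = 7; row 2: 27/2 = 27/2. Minimum is 7 at row 1 (s1 leaves); pivot element 1.
Divide row 1 by 1; eliminate column r from the other rows.
In the new row 1, the q entry is the old entry divided by the pivot: 2/1 = 2.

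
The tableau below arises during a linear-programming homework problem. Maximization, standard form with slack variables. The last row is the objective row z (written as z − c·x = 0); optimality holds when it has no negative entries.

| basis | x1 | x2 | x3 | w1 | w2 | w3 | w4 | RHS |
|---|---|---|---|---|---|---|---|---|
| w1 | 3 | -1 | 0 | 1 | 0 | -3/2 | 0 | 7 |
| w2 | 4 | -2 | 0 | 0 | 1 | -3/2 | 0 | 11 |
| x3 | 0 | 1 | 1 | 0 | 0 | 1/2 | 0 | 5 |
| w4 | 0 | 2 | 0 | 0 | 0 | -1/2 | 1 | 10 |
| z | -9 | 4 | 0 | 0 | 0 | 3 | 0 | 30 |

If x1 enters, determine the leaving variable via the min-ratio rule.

Column x1 entries and ratios — w1: 7/3 = 7/3; w2: 11/4 = 11/4; x3: 0 ≤ 0, skip; w4: 0 ≤ 0, skip.
Smallest ratio is 7/3 in the row of w1, so w1 leaves.

w1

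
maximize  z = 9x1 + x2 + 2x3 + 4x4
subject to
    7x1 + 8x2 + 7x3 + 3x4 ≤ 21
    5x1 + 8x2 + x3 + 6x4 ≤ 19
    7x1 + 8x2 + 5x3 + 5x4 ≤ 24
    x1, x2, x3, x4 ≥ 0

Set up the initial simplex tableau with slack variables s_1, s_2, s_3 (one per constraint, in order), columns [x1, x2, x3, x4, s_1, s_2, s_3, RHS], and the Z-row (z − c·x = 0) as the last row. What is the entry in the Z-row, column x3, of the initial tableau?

-2

The Z-row carries the negated objective coefficients: the x3 entry is -2.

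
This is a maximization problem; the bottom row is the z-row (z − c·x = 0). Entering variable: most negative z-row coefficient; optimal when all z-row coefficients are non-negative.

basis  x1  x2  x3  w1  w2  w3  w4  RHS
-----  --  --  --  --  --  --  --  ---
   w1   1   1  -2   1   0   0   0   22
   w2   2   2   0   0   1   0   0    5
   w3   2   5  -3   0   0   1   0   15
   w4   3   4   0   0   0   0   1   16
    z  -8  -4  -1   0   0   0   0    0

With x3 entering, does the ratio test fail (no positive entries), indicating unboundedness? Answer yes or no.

Every constraint-row entry in column x3 is ≤ 0, so increasing x3 is unbounded.

yes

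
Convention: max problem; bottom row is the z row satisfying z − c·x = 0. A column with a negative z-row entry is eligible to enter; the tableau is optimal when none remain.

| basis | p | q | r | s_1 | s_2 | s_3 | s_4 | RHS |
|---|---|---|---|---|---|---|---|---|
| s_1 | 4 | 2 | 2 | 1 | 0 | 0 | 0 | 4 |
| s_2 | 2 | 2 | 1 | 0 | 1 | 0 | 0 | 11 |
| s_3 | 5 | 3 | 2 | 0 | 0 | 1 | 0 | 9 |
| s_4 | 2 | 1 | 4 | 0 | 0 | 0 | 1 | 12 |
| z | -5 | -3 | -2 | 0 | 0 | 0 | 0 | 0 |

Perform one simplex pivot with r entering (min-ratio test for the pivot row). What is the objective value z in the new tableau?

Ratio test on column r — row 1: 4/2 = 2; row 2: 11/1 = 11; row 3: 9/2 = 9/2; row 4: 12/4 = 3. Minimum is 2 at row 1 (s_1 leaves); pivot element 2.
Pivot on row 1; the z-row RHS becomes 0 − (-2)·2 = 4.

4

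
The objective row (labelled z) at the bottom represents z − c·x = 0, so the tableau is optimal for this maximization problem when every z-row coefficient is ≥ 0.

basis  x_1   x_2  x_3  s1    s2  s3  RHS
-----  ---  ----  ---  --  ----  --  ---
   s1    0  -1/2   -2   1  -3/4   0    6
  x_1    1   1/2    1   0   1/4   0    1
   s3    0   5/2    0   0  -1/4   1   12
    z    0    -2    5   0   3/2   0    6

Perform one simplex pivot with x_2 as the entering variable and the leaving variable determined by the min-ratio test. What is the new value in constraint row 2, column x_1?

Ratio test on column x_2 — row 1: entry -1/2 ≤ 0; row 2: 1/(1/2) = 2; row 3: 12/(5/2) = 24/5. Minimum is 2 at row 2 (x_1 leaves); pivot element 1/2.
Divide row 2 by 1/2; eliminate column x_2 from the other rows.
In the new row 2, the x_1 entry is the old entry divided by the pivot: 1/(1/2) = 2.

2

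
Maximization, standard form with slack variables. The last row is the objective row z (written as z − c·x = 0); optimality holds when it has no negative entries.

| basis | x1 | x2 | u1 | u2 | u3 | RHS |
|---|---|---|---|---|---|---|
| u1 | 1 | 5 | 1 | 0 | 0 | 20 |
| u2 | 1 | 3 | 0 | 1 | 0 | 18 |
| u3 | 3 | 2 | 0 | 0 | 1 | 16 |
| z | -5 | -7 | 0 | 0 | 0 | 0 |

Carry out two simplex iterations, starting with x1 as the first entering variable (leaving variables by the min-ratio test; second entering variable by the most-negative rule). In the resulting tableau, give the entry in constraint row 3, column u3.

5/13

Ratio test on column x1 — row 1: 20/1 = 20; row 2: 18/1 = 18; row 3: 16/3 = 16/3. Minimum is 16/3 at row 3 (u3 leaves); pivot element 3.
Divide row 3 by 3; eliminate column x1 from the other rows.
Second iteration: most negative z-row entry is -11/3 in column x2, so x2 enters.
Ratio test on column x2 — row 1: (44/3)/(13/3) = 44/13; row 2: (38/3)/(7/3) = 38/7; row 3: (16/3)/(2/3) = 8. Minimum is 44/13 at row 1 (u1 leaves); pivot element 13/3.
Divide row 1 by 13/3; eliminate column x2 from the other rows.
After both pivots, the entry at constraint row 3, column u3 is 5/13.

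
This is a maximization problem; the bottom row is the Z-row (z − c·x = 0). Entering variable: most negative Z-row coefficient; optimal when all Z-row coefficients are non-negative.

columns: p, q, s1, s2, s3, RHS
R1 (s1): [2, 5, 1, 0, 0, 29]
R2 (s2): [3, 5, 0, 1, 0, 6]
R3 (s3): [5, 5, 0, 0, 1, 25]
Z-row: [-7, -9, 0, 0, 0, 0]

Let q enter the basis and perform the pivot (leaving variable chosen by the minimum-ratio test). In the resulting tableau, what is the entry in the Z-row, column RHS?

Ratio test on column q — row 1: 29/5 = 29/5; row 2: 6/5 = 6/5; row 3: 25/5 = 5. Minimum is 6/5 at row 2 (s2 leaves); pivot element 5.
Divide row 2 by 5; eliminate column q from the other rows.
Z-row update in column RHS: 0 − (-9)·(6/5) = 54/5.

54/5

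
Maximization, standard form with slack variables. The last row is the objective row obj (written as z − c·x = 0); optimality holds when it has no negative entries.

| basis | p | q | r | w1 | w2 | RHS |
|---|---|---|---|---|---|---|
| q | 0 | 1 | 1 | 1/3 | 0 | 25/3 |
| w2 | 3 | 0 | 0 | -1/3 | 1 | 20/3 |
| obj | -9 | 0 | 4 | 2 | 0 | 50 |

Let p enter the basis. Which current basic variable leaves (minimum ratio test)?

w2

Column p entries and ratios — q: 0 ≤ 0, skip; w2: (20/3)/3 = 20/9.
Smallest ratio is 20/9 in the row of w2, so w2 leaves.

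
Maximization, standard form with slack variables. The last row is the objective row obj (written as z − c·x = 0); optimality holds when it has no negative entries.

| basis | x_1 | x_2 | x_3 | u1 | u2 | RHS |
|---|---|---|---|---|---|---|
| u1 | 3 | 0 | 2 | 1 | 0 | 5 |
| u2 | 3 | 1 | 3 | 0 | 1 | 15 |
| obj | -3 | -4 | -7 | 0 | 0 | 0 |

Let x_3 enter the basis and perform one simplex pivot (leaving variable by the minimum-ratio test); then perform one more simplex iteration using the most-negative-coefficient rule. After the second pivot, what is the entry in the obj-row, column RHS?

Ratio test on column x_3 — row 1: 5/2 = 5/2; row 2: 15/3 = 5. Minimum is 5/2 at row 1 (u1 leaves); pivot element 2.
Divide row 1 by 2; eliminate column x_3 from the other rows.
Second iteration: most negative obj-row entry is -4 in column x_2, so x_2 enters.
Ratio test on column x_2 — row 1: entry 0 ≤ 0; row 2: (15/2)/1 = 15/2. Minimum is 15/2 at row 2 (u2 leaves); pivot element 1.
Divide row 2 by 1; eliminate column x_2 from the other rows.
After both pivots, the entry at the obj-row, column RHS is 95/2.

95/2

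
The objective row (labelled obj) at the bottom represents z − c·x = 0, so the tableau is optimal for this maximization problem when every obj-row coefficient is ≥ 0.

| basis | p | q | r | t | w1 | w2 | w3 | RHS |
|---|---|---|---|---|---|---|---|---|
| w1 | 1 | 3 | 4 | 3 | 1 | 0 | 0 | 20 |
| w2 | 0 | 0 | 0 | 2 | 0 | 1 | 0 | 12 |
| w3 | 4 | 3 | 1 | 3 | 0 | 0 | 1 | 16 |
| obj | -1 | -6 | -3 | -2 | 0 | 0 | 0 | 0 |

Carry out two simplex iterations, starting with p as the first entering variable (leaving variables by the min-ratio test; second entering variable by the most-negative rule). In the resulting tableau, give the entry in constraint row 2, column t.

2

Ratio test on column p — row 1: 20/1 = 20; row 2: entry 0 ≤ 0; row 3: 16/4 = 4. Minimum is 4 at row 3 (w3 leaves); pivot element 4.
Divide row 3 by 4; eliminate column p from the other rows.
Second iteration: most negative obj-row entry is -21/4 in column q, so q enters.
Ratio test on column q — row 1: 16/(9/4) = 64/9; row 2: entry 0 ≤ 0; row 3: 4/(3/4) = 16/3. Minimum is 16/3 at row 3 (p leaves); pivot element 3/4.
Divide row 3 by 3/4; eliminate column q from the other rows.
After both pivots, the entry at constraint row 2, column t is 2.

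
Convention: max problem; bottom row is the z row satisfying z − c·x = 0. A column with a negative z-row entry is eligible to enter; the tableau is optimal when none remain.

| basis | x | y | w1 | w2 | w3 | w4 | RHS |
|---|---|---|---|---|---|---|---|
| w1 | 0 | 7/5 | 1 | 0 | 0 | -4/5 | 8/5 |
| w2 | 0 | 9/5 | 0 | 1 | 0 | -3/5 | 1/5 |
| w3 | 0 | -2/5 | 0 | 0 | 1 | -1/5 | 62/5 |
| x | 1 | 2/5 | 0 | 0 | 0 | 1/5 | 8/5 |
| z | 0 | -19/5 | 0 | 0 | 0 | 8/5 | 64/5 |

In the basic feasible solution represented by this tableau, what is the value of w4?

w4 is not in the basis, so in the current basic feasible solution w4 = 0.

0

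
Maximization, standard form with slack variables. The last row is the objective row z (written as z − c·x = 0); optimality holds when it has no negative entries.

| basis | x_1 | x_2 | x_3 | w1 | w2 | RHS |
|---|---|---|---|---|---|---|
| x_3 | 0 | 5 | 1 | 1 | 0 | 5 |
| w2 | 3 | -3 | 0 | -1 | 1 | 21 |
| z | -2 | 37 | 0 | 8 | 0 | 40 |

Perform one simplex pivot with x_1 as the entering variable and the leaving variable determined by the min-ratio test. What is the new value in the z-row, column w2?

Ratio test on column x_1 — row 1: entry 0 ≤ 0; row 2: 21/3 = 7. Minimum is 7 at row 2 (w2 leaves); pivot element 3.
Divide row 2 by 3; eliminate column x_1 from the other rows.
z-row update in column w2: 0 − (-2)·(1/3) = 2/3.

2/3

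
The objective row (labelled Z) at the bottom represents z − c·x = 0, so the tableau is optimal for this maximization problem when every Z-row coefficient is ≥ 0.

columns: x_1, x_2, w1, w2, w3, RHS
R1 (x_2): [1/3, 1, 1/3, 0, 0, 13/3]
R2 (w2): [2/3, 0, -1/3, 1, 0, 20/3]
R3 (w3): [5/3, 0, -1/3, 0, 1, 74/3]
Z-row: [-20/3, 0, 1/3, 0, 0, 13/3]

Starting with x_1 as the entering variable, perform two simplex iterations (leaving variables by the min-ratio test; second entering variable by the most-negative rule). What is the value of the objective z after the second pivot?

Ratio test on column x_1 — row 1: (13/3)/(1/3) = 13; row 2: (20/3)/(2/3) = 10; row 3: (74/3)/(5/3) = 74/5. Minimum is 10 at row 2 (w2 leaves); pivot element 2/3.
Pivot on row 2; the Z-row RHS becomes 13/3 − (-20/3)·10 = 71.
Next entering variable (most negative Z-row entry -3): w1.
Ratio test on column w1 — row 1: 1/(1/2) = 2; row 2: entry -1/2 ≤ 0; row 3: 8/(1/2) = 16. Minimum is 2 at row 1 (x_2 leaves); pivot element 1/2.
After the second pivot the Z-row RHS is 71 − (-3)·2 = 77.

77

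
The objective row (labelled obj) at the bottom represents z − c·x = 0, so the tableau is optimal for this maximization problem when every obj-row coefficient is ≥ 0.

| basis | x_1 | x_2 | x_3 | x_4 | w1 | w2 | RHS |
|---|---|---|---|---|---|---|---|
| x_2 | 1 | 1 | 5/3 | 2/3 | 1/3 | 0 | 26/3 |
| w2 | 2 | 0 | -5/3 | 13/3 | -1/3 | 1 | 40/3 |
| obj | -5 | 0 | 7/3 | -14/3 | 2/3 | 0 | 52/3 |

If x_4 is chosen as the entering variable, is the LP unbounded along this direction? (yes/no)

no

Column x_4 has positive entries in row(s) 1, 2, so the ratio test bounds it — not unbounded.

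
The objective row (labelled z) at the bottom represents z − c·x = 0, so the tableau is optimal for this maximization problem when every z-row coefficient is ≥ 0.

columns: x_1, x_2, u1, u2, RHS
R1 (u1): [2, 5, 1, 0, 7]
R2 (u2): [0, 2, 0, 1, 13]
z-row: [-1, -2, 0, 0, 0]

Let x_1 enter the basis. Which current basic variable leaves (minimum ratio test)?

Column x_1 entries and ratios — u1: 7/2 = 7/2; u2: 0 ≤ 0, skip.
Smallest ratio is 7/2 in the row of u1, so u1 leaves.

u1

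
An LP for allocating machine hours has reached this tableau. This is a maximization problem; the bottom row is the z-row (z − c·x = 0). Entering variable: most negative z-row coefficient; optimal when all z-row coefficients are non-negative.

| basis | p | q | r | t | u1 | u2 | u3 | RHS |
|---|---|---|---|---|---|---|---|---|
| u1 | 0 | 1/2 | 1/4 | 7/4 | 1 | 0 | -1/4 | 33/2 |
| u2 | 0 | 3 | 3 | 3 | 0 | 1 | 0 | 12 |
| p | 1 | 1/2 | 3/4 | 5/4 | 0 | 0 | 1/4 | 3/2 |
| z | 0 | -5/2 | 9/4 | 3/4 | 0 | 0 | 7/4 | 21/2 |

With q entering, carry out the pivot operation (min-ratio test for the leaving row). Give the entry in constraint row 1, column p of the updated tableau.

-1

Ratio test on column q — row 1: (33/2)/(1/2) = 33; row 2: 12/3 = 4; row 3: (3/2)/(1/2) = 3. Minimum is 3 at row 3 (p leaves); pivot element 1/2.
Divide row 3 by 1/2; eliminate column q from the other rows.
Row 1 update in column p: 0 − (1/2)·2 = -1.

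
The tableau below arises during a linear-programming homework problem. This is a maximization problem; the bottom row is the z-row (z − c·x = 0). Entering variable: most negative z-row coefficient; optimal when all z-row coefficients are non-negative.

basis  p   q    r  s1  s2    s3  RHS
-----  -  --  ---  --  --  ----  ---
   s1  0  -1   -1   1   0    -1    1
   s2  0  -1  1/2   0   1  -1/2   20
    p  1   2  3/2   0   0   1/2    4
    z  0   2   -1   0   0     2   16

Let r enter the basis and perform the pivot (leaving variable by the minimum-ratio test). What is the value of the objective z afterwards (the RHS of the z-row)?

Ratio test on column r — row 1: entry -1 ≤ 0; row 2: 20/(1/2) = 40; row 3: 4/(3/2) = 8/3. Minimum is 8/3 at row 3 (p leaves); pivot element 3/2.
Pivot on row 3; the z-row RHS becomes 16 − (-1)·(8/3) = 56/3.

56/3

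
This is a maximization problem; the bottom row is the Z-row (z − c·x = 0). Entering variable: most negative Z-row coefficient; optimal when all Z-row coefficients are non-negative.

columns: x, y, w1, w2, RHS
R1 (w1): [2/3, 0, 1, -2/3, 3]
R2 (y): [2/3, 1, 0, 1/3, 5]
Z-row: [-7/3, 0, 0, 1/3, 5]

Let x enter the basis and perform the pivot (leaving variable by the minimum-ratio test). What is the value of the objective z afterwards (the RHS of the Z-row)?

31/2

Ratio test on column x — row 1: 3/(2/3) = 9/2; row 2: 5/(2/3) = 15/2. Minimum is 9/2 at row 1 (w1 leaves); pivot element 2/3.
Pivot on row 1; the Z-row RHS becomes 5 − (-7/3)·(9/2) = 31/2.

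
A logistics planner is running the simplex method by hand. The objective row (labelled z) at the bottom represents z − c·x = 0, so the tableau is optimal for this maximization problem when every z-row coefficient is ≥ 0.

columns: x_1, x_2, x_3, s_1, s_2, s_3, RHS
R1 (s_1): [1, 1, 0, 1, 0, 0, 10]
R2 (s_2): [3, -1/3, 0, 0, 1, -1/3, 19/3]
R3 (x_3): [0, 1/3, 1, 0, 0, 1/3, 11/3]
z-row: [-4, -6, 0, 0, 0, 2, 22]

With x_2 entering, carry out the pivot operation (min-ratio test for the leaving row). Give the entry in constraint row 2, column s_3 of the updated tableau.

-1/3

Ratio test on column x_2 — row 1: 10/1 = 10; row 2: entry -1/3 ≤ 0; row 3: (11/3)/(1/3) = 11. Minimum is 10 at row 1 (s_1 leaves); pivot element 1.
Divide row 1 by 1; eliminate column x_2 from the other rows.
Row 2 update in column s_3: -1/3 − (-1/3)·0 = -1/3.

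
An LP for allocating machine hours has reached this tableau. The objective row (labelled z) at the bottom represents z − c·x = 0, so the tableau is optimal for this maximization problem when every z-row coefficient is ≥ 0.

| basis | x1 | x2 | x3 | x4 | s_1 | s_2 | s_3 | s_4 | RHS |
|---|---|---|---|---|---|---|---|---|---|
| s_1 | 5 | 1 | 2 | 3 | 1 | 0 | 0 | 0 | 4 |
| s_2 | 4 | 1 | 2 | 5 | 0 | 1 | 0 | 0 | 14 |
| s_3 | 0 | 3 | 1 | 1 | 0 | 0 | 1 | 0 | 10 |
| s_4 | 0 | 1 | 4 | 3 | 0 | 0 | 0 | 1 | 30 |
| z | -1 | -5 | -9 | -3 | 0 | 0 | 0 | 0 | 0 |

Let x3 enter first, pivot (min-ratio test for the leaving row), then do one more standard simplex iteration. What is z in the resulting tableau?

98/5

Ratio test on column x3 — row 1: 4/2 = 2; row 2: 14/2 = 7; row 3: 10/1 = 10; row 4: 30/4 = 15/2. Minimum is 2 at row 1 (s_1 leaves); pivot element 2.
Pivot on row 1; the z-row RHS becomes 0 − (-9)·2 = 18.
Next entering variable (most negative z-row entry -1/2): x2.
Ratio test on column x2 — row 1: 2/(1/2) = 4; row 2: entry 0 ≤ 0; row 3: 8/(5/2) = 16/5; row 4: entry -1 ≤ 0. Minimum is 16/5 at row 3 (s_3 leaves); pivot element 5/2.
After the second pivot the z-row RHS is 18 − (-1/2)·(16/5) = 98/5.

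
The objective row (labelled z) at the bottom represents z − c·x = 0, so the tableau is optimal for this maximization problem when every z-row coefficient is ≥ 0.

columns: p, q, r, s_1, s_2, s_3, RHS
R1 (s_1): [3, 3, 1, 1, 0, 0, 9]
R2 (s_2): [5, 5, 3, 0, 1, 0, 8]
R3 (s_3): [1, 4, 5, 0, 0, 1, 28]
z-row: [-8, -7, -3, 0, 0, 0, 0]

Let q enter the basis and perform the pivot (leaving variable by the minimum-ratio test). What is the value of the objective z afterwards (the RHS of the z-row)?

Ratio test on column q — row 1: 9/3 = 3; row 2: 8/5 = 8/5; row 3: 28/4 = 7. Minimum is 8/5 at row 2 (s_2 leaves); pivot element 5.
Pivot on row 2; the z-row RHS becomes 0 − (-7)·(8/5) = 56/5.

56/5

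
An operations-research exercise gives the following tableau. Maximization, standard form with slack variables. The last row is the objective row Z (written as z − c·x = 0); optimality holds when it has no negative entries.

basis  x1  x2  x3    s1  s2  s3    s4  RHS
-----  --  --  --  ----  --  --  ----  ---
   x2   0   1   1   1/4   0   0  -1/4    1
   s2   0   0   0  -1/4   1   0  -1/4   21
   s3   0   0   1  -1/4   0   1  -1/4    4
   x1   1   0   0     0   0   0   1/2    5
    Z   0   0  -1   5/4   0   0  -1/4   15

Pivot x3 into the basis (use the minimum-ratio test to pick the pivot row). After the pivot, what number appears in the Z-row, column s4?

-1/2

Ratio test on column x3 — row 1: 1/1 = 1; row 2: entry 0 ≤ 0; row 3: 4/1 = 4; row 4: entry 0 ≤ 0. Minimum is 1 at row 1 (x2 leaves); pivot element 1.
Divide row 1 by 1; eliminate column x3 from the other rows.
Z-row update in column s4: -1/4 − (-1)·(-1/4) = -1/2.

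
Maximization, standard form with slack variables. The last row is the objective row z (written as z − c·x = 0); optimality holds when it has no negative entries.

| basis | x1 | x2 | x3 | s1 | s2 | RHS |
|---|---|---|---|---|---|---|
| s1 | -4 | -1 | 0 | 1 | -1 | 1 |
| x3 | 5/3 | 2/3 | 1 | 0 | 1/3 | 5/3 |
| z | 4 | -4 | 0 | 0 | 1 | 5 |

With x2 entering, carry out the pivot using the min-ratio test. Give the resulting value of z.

Ratio test on column x2 — row 1: entry -1 ≤ 0; row 2: (5/3)/(2/3) = 5/2. Minimum is 5/2 at row 2 (x3 leaves); pivot element 2/3.
Pivot on row 2; the z-row RHS becomes 5 − (-4)·(5/2) = 15.

15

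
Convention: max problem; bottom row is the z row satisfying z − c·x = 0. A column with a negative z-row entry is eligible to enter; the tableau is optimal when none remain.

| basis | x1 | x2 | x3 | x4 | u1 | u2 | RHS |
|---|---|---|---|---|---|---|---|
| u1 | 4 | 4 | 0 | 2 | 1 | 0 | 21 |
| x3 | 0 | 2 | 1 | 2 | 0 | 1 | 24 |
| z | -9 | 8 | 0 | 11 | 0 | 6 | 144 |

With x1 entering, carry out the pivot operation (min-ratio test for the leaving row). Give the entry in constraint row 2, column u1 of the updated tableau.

0

Ratio test on column x1 — row 1: 21/4 = 21/4; row 2: entry 0 ≤ 0. Minimum is 21/4 at row 1 (u1 leaves); pivot element 4.
Divide row 1 by 4; eliminate column x1 from the other rows.
Row 2 update in column u1: 0 − 0·(1/4) = 0.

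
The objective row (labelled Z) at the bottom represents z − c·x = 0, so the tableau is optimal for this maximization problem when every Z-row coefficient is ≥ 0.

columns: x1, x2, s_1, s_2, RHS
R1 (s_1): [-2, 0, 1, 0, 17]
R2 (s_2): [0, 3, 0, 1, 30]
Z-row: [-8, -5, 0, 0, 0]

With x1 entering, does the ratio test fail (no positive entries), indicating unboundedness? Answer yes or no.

Every constraint-row entry in column x1 is ≤ 0, so increasing x1 is unbounded.

yes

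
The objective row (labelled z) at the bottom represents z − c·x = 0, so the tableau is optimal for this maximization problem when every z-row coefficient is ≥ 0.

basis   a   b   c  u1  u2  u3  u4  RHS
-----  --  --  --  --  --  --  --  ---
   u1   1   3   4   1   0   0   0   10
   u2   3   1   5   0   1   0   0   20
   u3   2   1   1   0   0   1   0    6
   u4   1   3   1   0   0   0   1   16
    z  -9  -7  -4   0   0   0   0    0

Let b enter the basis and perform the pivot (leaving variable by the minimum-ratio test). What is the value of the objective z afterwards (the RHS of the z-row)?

70/3

Ratio test on column b — row 1: 10/3 = 10/3; row 2: 20/1 = 20; row 3: 6/1 = 6; row 4: 16/3 = 16/3. Minimum is 10/3 at row 1 (u1 leaves); pivot element 3.
Pivot on row 1; the z-row RHS becomes 0 − (-7)·(10/3) = 70/3.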